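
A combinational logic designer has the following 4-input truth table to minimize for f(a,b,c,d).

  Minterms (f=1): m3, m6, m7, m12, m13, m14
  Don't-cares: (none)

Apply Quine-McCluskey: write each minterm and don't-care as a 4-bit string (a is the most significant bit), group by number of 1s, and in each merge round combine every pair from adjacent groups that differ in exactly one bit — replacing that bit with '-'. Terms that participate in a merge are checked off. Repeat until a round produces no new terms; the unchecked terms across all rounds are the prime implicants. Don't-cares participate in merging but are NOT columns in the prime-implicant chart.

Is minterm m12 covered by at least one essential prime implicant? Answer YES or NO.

[col 0] 0011*, 0110*, 0111*, 1100*, 1101*, 1110*
[col 1] -110, 0-11, 011-, 11-0, 110-
Prime implicants: -110, 0-11, 011-, 11-0, 110-
PI chart (minterm → PIs covering it):
  3 | 0-11  (sole → essential)
  6 | -110,011-
  7 | 0-11,011-
  12 | 11-0,110-
  13 | 110-  (sole → essential)
  14 | -110,11-0
Essential prime implicants: 0-11, 110-

YES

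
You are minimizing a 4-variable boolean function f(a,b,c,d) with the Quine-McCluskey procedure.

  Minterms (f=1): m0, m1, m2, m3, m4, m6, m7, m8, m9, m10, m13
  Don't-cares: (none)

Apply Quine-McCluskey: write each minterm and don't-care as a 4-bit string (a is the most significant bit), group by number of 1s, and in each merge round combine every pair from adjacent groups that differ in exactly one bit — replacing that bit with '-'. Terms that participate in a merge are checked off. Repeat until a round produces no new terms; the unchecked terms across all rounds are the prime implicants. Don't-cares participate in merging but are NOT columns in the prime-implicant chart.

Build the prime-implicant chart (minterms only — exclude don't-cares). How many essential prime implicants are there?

4

Round 0: 0000✓ 0001✓ 0010✓ 0011✓ 0100✓ 0110✓ 0111✓ 1000✓ 1001✓ 1010✓ 1101✓
Round 1: -000✓ -001✓ -010✓ 0-00✓ 0-10✓ 0-11✓ 00-0✓ 00-1✓ 000-✓ 001-✓ 01-0✓ 011-✓ 1-01 10-0✓ 100-✓
Round 2: -0-0 -00- 0--0 0-1- 00--
PIs = {-0-0, -00-, 0--0, 0-1-, 00--, 1-01}
Coverage chart:
  m0: -0-0,-00-,0--0,00--
  m1: -00-,00--
  m2: -0-0,0--0,0-1-,00--
  m3: 0-1-,00--
  m4: 0--0 ←essential
  m6: 0--0,0-1-
  m7: 0-1- ←essential
  m8: -0-0,-00-
  m9: -00-,1-01
  m10: -0-0 ←essential
  m13: 1-01 ←essential
Essential: -0-0, 0--0, 0-1-, 1-01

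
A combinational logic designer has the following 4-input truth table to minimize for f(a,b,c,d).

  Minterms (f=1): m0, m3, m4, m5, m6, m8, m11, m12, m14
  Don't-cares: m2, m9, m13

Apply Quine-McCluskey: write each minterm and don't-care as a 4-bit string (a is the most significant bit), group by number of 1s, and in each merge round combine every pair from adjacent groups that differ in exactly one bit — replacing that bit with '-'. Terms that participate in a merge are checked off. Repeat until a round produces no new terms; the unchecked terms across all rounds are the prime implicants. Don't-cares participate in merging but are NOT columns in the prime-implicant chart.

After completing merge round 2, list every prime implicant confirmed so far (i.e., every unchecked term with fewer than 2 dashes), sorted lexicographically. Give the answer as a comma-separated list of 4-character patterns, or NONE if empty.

-011, 001-, 10-1

size-2^0 implicants → 0000(✓)  0010(✓)  0011(✓)  0100(✓)  0101(✓)  0110(✓)  1000(✓)  1001(✓)  1011(✓)  1100(✓)  1101(✓)  1110(✓)
size-2^1 implicants → -000(✓)  -011  -100(✓)  -101(✓)  -110(✓)  0-00(✓)  0-10(✓)  00-0(✓)  001-  01-0(✓)  010-(✓)  1-00(✓)  1-01(✓)  10-1  100-(✓)  11-0(✓)  110-(✓)
size-2^2 implicants → --00  -1-0  -10-  0--0  1-0-
Unchecked terms (primes): --00, -011, -1-0, -10-, 0--0, 001-, 1-0-, 10-1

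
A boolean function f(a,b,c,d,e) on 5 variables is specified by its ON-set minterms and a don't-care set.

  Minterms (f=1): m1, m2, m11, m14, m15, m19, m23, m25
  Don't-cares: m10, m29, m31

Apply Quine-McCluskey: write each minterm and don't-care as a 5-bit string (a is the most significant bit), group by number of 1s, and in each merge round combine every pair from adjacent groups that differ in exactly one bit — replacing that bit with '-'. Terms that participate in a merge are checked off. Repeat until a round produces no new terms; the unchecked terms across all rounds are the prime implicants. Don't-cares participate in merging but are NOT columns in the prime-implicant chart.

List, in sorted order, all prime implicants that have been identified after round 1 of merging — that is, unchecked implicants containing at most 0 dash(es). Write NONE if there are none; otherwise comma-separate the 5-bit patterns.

00001

[col 0] 00001, 00010*, 01010*, 01011*, 01110*, 01111*, 10011*, 10111*, 11001*, 11101*, 11111*
[col 1] -1111, 0-010, 01-10*, 01-11*, 0101-*, 0111-*, 1-111, 10-11, 11-01, 111-1
[col 2] 01-1-
Prime implicants: -1111, 0-010, 00001, 01-1-, 1-111, 10-11, 11-01, 111-1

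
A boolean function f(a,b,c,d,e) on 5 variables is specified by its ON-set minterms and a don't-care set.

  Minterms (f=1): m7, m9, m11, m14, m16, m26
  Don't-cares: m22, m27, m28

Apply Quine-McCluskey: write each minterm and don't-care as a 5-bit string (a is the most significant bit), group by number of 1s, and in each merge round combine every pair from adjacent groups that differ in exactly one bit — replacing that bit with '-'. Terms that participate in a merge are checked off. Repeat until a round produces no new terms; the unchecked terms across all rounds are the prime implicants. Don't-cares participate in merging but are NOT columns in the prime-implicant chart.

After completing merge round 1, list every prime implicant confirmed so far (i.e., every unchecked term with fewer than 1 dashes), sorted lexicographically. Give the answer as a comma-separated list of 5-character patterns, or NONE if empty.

Round 0: 00111 01001✓ 01011✓ 01110 10000 10110 11010✓ 11011✓ 11100
Round 1: -1011 010-1 1101-
PIs = {-1011, 00111, 010-1, 01110, 10000, 10110, 1101-, 11100}

00111, 01110, 10000, 10110, 11100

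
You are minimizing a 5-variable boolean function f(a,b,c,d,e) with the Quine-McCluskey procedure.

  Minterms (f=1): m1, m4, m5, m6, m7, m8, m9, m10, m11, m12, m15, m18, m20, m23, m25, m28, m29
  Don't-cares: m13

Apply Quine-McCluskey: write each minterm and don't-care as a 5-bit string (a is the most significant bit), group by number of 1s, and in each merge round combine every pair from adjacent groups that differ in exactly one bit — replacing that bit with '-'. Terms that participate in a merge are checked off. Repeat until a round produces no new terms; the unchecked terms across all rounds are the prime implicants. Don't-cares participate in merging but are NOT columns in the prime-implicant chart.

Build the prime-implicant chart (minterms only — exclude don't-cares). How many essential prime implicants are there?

7

size-2^0 implicants → 00001(✓)  00100(✓)  00101(✓)  00110(✓)  00111(✓)  01000(✓)  01001(✓)  01010(✓)  01011(✓)  01100(✓)  01101(✓)  01111(✓)  10010  10100(✓)  10111(✓)  11001(✓)  11100(✓)  11101(✓)
size-2^1 implicants → -0100(✓)  -0111  -1001(✓)  -1100(✓)  -1101(✓)  0-001(✓)  0-100(✓)  0-101(✓)  0-111(✓)  00-01(✓)  001-0(✓)  001-1(✓)  0010-(✓)  0011-(✓)  01-00(✓)  01-01(✓)  01-11(✓)  010-0(✓)  010-1(✓)  0100-(✓)  0101-(✓)  011-1(✓)  0110-(✓)  1-100(✓)  11-01(✓)  1110-(✓)
size-2^2 implicants → --100  -1-01  -110-  0--01  0-1-1  0-10-  001--  01--1  01-0-  010--
Unchecked terms (primes): --100, -0111, -1-01, -110-, 0--01, 0-1-1, 0-10-, 001--, 01--1, 01-0-, 010--, 10010
Minterm coverage:
  m1 ⊆ 0--01 [E]
  m4 ⊆ --100,0-10-,001--
  m5 ⊆ 0--01,0-1-1,0-10-,001--
  m6 ⊆ 001-- [E]
  m7 ⊆ -0111,0-1-1,001--
  m8 ⊆ 01-0-,010--
  m9 ⊆ -1-01,0--01,01--1,01-0-,010--
  m10 ⊆ 010-- [E]
  m11 ⊆ 01--1,010--
  m12 ⊆ --100,-110-,0-10-,01-0-
  m15 ⊆ 0-1-1,01--1
  m18 ⊆ 10010 [E]
  m20 ⊆ --100 [E]
  m23 ⊆ -0111 [E]
  m25 ⊆ -1-01 [E]
  m28 ⊆ --100,-110-
  m29 ⊆ -1-01,-110-
E = {--100, -0111, -1-01, 0--01, 001--, 010--, 10010}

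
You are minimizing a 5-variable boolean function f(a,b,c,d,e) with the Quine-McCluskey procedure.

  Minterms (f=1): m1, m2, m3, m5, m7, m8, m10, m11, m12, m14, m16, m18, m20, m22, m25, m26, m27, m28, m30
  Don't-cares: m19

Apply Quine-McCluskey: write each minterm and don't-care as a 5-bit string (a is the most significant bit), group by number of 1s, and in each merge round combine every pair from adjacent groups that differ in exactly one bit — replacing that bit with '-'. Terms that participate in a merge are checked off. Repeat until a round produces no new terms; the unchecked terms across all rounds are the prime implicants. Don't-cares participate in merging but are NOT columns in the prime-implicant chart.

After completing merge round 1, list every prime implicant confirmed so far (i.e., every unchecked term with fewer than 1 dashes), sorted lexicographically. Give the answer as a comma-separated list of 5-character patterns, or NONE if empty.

NONE

Round 0: 00001✓ 00010✓ 00011✓ 00101✓ 00111✓ 01000✓ 01010✓ 01011✓ 01100✓ 01110✓ 10000✓ 10010✓ 10011✓ 10100✓ 10110✓ 11001✓ 11010✓ 11011✓ 11100✓ 11110✓
Round 1: -0010✓ -0011✓ -1010✓ -1011✓ -1100✓ -1110✓ 0-010✓ 0-011✓ 00-01✓ 00-11✓ 000-1✓ 0001-✓ 001-1✓ 01-00✓ 01-10✓ 010-0✓ 0101-✓ 011-0✓ 1-010✓ 1-011✓ 1-100✓ 1-110✓ 10-00✓ 10-10✓ 100-0✓ 1001-✓ 101-0✓ 11-10✓ 110-1 1101-✓ 111-0✓
Round 2: --010✓ --011✓ -001-✓ -1-10 -101-✓ -11-0 0-01-✓ 00--1 01--0 1--10 1-01-✓ 1-1-0 10--0
Round 3: --01-
PIs = {--01-, -1-10, -11-0, 00--1, 01--0, 1--10, 1-1-0, 10--0, 110-1}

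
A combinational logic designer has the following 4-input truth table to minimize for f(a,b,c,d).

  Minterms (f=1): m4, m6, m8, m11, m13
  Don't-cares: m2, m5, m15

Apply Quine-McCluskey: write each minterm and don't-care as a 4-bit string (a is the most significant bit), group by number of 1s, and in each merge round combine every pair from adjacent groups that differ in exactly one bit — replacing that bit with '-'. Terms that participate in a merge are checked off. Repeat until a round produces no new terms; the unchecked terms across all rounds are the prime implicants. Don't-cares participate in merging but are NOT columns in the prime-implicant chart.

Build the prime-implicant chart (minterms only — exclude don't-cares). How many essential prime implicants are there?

size-2^0 implicants → 0010(✓)  0100(✓)  0101(✓)  0110(✓)  1000  1011(✓)  1101(✓)  1111(✓)
size-2^1 implicants → -101  0-10  01-0  010-  1-11  11-1
Unchecked terms (primes): -101, 0-10, 01-0, 010-, 1-11, 1000, 11-1
Minterm coverage:
  m4 ⊆ 01-0,010-
  m6 ⊆ 0-10,01-0
  m8 ⊆ 1000 [E]
  m11 ⊆ 1-11 [E]
  m13 ⊆ -101,11-1
E = {1-11, 1000}

2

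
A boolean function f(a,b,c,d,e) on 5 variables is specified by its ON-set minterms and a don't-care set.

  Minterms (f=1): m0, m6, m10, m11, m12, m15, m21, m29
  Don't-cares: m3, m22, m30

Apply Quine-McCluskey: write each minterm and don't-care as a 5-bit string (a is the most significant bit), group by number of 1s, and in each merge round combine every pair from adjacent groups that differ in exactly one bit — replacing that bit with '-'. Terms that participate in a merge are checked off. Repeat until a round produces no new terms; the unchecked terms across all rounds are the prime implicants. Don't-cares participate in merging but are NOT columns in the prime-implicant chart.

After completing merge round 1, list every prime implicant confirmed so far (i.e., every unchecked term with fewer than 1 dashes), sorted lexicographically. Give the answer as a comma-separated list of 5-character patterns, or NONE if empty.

00000, 01100

[col 0] 00000, 00011*, 00110*, 01010*, 01011*, 01100, 01111*, 10101*, 10110*, 11101*, 11110*
[col 1] -0110, 0-011, 01-11, 0101-, 1-101, 1-110
Prime implicants: -0110, 0-011, 00000, 01-11, 0101-, 01100, 1-101, 1-110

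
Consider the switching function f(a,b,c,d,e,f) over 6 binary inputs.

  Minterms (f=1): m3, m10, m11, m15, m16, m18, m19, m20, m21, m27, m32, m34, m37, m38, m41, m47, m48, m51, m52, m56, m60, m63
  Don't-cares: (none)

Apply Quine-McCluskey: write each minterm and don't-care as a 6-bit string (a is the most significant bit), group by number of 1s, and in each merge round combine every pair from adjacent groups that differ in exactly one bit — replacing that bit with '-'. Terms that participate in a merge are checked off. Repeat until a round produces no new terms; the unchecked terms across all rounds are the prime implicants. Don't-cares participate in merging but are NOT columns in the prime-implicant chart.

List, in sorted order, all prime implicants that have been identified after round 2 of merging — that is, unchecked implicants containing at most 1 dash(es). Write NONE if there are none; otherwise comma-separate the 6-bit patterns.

size-2^0 implicants → 000011(✓)  001010(✓)  001011(✓)  001111(✓)  010000(✓)  010010(✓)  010011(✓)  010100(✓)  010101(✓)  011011(✓)  100000(✓)  100010(✓)  100101  100110(✓)  101001  101111(✓)  110000(✓)  110011(✓)  110100(✓)  111000(✓)  111100(✓)  111111(✓)
size-2^1 implicants → -01111  -10000(✓)  -10011  -10100(✓)  0-0011(✓)  0-1011(✓)  00-011(✓)  001-11  00101-  01-011(✓)  010-00(✓)  0100-0  01001-  01010-  1-0000  1-1111  100-10  1000-0  11-000(✓)  11-100(✓)  110-00(✓)  111-00(✓)
size-2^2 implicants → -10-00  0--011  11--00
Unchecked terms (primes): -01111, -10-00, -10011, 0--011, 001-11, 00101-, 0100-0, 01001-, 01010-, 1-0000, 1-1111, 100-10, 1000-0, 100101, 101001, 11--00

-01111, -10011, 001-11, 00101-, 0100-0, 01001-, 01010-, 1-0000, 1-1111, 100-10, 1000-0, 100101, 101001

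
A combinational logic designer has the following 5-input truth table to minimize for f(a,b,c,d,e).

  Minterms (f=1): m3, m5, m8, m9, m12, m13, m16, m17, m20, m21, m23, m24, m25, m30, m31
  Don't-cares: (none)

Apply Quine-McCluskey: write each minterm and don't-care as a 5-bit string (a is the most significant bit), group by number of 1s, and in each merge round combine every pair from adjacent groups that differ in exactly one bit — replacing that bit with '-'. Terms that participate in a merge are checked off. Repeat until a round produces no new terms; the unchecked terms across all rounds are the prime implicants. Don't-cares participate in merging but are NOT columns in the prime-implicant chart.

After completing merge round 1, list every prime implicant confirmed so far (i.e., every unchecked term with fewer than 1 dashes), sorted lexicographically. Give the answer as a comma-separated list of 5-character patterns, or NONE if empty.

size-2^0 implicants → 00011  00101(✓)  01000(✓)  01001(✓)  01100(✓)  01101(✓)  10000(✓)  10001(✓)  10100(✓)  10101(✓)  10111(✓)  11000(✓)  11001(✓)  11110(✓)  11111(✓)
size-2^1 implicants → -0101  -1000(✓)  -1001(✓)  0-101  01-00(✓)  01-01(✓)  0100-(✓)  0110-(✓)  1-000(✓)  1-001(✓)  1-111  10-00(✓)  10-01(✓)  1000-(✓)  101-1  1010-(✓)  1100-(✓)  1111-
size-2^2 implicants → -100-  01-0-  1-00-  10-0-
Unchecked terms (primes): -0101, -100-, 0-101, 00011, 01-0-, 1-00-, 1-111, 10-0-, 101-1, 1111-

00011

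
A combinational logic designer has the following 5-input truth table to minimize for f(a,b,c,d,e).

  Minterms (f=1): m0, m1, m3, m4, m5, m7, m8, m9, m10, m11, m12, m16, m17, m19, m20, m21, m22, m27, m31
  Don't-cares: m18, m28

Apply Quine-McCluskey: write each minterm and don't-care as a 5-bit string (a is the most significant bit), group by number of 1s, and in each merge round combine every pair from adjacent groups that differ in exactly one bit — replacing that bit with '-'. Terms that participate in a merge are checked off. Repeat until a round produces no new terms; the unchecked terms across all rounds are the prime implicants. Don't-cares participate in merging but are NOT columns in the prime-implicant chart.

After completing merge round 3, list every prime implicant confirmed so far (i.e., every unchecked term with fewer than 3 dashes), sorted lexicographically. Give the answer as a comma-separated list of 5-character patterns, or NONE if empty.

[col 0] 00000*, 00001*, 00011*, 00100*, 00101*, 00111*, 01000*, 01001*, 01010*, 01011*, 01100*, 10000*, 10001*, 10010*, 10011*, 10100*, 10101*, 10110*, 11011*, 11100*, 11111*
[col 1] -0000*, -0001*, -0011*, -0100*, -0101*, -1011*, -1100*, 0-000*, 0-001*, 0-011*, 0-100*, 00-00*, 00-01*, 00-11*, 000-1*, 0000-*, 001-1*, 0010-*, 01-00*, 010-0*, 010-1*, 0100-*, 0101-*, 1-011*, 1-100*, 10-00*, 10-01*, 10-10*, 100-0*, 100-1*, 1000-*, 1001-*, 101-0*, 1010-*, 11-11
[col 2] --011, --100, -0-00*, -0-01*, -00-1, -000-*, -010-*, 0--00, 0-0-1, 0-00-, 00--1, 00-0-*, 010--, 10--0, 10-0-*, 100--
[col 3] -0-0-
Prime implicants: --011, --100, -0-0-, -00-1, 0--00, 0-0-1, 0-00-, 00--1, 010--, 10--0, 100--, 11-11

--011, --100, -00-1, 0--00, 0-0-1, 0-00-, 00--1, 010--, 10--0, 100--, 11-11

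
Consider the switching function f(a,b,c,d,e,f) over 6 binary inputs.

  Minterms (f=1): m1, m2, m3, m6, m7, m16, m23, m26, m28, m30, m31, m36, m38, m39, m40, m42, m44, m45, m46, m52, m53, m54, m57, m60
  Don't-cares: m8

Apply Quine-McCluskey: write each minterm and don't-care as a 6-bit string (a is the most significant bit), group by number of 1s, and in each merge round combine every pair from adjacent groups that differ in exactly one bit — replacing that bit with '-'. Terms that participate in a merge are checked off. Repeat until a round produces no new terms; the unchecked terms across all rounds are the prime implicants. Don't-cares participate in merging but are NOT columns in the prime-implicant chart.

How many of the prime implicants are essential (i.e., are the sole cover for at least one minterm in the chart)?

10

[col 0] 000001*, 000010*, 000011*, 000110*, 000111*, 001000*, 010000, 010111*, 011010*, 011100*, 011110*, 011111*, 100100*, 100110*, 100111*, 101000*, 101010*, 101100*, 101101*, 101110*, 110100*, 110101*, 110110*, 111001, 111100*
[col 1] -00110*, -00111*, -01000, -11100, 0-0111, 000-10*, 000-11*, 0000-1, 00001-*, 00011-*, 01-111, 011-10, 0111-0, 01111-, 1-0100*, 1-0110*, 1-1100*, 10-100*, 10-110*, 1001-0*, 10011-*, 101-00*, 101-10*, 1010-0*, 1011-0*, 10110-, 11-100*, 1101-0*, 11010-
[col 2] -0011-, 000-1-, 1--100, 1-01-0, 10-1-0, 101--0
Prime implicants: -0011-, -01000, -11100, 0-0111, 000-1-, 0000-1, 01-111, 010000, 011-10, 0111-0, 01111-, 1--100, 1-01-0, 10-1-0, 101--0, 10110-, 11010-, 111001
PI chart (minterm → PIs covering it):
  1 | 0000-1  (sole → essential)
  2 | 000-1-  (sole → essential)
  3 | 000-1-,0000-1
  6 | -0011-,000-1-
  7 | -0011-,0-0111,000-1-
  16 | 010000  (sole → essential)
  23 | 0-0111,01-111
  26 | 011-10  (sole → essential)
  28 | -11100,0111-0
  30 | 011-10,0111-0,01111-
  31 | 01-111,01111-
  36 | 1--100,1-01-0,10-1-0
  38 | -0011-,1-01-0,10-1-0
  39 | -0011-  (sole → essential)
  40 | -01000,101--0
  42 | 101--0  (sole → essential)
  44 | 1--100,10-1-0,101--0,10110-
  45 | 10110-  (sole → essential)
  46 | 10-1-0,101--0
  52 | 1--100,1-01-0,11010-
  53 | 11010-  (sole → essential)
  54 | 1-01-0  (sole → essential)
  57 | 111001  (sole → essential)
  60 | -11100,1--100
Essential prime implicants: -0011-, 000-1-, 0000-1, 010000, 011-10, 1-01-0, 101--0, 10110-, 11010-, 111001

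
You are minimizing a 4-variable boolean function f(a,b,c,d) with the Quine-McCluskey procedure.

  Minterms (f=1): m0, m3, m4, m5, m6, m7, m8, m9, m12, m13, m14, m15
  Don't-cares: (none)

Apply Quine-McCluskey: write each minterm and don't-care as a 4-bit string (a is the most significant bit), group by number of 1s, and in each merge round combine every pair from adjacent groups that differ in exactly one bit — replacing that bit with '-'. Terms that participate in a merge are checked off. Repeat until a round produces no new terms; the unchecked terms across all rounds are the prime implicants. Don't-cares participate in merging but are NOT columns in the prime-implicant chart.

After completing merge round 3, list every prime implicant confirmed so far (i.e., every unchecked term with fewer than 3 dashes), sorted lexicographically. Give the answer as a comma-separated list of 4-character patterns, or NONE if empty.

--00, 0-11, 1-0-

size-2^0 implicants → 0000(✓)  0011(✓)  0100(✓)  0101(✓)  0110(✓)  0111(✓)  1000(✓)  1001(✓)  1100(✓)  1101(✓)  1110(✓)  1111(✓)
size-2^1 implicants → -000(✓)  -100(✓)  -101(✓)  -110(✓)  -111(✓)  0-00(✓)  0-11  01-0(✓)  01-1(✓)  010-(✓)  011-(✓)  1-00(✓)  1-01(✓)  100-(✓)  11-0(✓)  11-1(✓)  110-(✓)  111-(✓)
size-2^2 implicants → --00  -1-0(✓)  -1-1(✓)  -10-(✓)  -11-(✓)  01--(✓)  1-0-  11--(✓)
size-2^3 implicants → -1--
Unchecked terms (primes): --00, -1--, 0-11, 1-0-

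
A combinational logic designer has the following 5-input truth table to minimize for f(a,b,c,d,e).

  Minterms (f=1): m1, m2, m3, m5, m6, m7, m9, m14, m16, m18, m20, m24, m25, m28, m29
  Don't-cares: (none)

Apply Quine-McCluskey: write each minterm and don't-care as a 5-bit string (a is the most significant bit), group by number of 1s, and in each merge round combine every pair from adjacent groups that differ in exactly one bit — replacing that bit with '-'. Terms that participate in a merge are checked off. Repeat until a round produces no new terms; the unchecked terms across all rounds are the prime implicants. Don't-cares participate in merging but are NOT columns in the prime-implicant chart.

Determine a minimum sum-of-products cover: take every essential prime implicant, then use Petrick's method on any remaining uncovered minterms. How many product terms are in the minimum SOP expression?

Round 0: 00001✓ 00010✓ 00011✓ 00101✓ 00110✓ 00111✓ 01001✓ 01110✓ 10000✓ 10010✓ 10100✓ 11000✓ 11001✓ 11100✓ 11101✓
Round 1: -0010 -1001 0-001 0-110 00-01✓ 00-10✓ 00-11✓ 000-1✓ 0001-✓ 001-1✓ 0011-✓ 1-000✓ 1-100✓ 10-00✓ 100-0 11-00✓ 11-01✓ 1100-✓ 1110-✓
Round 2: 00--1 00-1- 1--00 11-0-
PIs = {-0010, -1001, 0-001, 0-110, 00--1, 00-1-, 1--00, 100-0, 11-0-}
Coverage chart:
  m1: 0-001,00--1
  m2: -0010,00-1-
  m3: 00--1,00-1-
  m5: 00--1 ←essential
  m6: 0-110,00-1-
  m7: 00--1,00-1-
  m9: -1001,0-001
  m14: 0-110 ←essential
  m16: 1--00,100-0
  m18: -0010,100-0
  m20: 1--00 ←essential
  m24: 1--00,11-0-
  m25: -1001,11-0-
  m28: 1--00,11-0-
  m29: 11-0- ←essential
Essential: 0-110, 00--1, 1--00, 11-0-
Petrick residual → -0010, -1001
Min cover (6 terms): b'c'de' + bc'd'e + a'cde' + a'b'e + ad'e' + abd'

6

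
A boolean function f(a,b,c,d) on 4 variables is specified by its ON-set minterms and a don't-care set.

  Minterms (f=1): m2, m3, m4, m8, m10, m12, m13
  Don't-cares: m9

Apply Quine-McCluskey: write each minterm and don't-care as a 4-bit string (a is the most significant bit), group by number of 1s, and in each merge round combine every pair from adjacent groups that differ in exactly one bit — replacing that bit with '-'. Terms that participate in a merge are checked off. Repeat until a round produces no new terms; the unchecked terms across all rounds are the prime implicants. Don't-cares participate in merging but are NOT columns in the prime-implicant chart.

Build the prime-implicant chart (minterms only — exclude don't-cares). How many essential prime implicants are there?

3

[col 0] 0010*, 0011*, 0100*, 1000*, 1001*, 1010*, 1100*, 1101*
[col 1] -010, -100, 001-, 1-00*, 1-01*, 10-0, 100-*, 110-*
[col 2] 1-0-
Prime implicants: -010, -100, 001-, 1-0-, 10-0
PI chart (minterm → PIs covering it):
  2 | -010,001-
  3 | 001-  (sole → essential)
  4 | -100  (sole → essential)
  8 | 1-0-,10-0
  10 | -010,10-0
  12 | -100,1-0-
  13 | 1-0-  (sole → essential)
Essential prime implicants: -100, 001-, 1-0-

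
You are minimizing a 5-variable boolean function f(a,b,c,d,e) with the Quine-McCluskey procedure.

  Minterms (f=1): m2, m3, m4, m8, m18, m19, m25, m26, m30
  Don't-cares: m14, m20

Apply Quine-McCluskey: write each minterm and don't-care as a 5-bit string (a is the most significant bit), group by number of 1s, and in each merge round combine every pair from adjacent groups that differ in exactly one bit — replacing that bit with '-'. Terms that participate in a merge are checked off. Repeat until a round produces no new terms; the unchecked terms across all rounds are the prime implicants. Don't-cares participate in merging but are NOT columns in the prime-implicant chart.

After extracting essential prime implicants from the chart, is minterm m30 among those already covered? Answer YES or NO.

NO

size-2^0 implicants → 00010(✓)  00011(✓)  00100(✓)  01000  01110(✓)  10010(✓)  10011(✓)  10100(✓)  11001  11010(✓)  11110(✓)
size-2^1 implicants → -0010(✓)  -0011(✓)  -0100  -1110  0001-(✓)  1-010  1001-(✓)  11-10
size-2^2 implicants → -001-
Unchecked terms (primes): -001-, -0100, -1110, 01000, 1-010, 11-10, 11001
Minterm coverage:
  m2 ⊆ -001- [E]
  m3 ⊆ -001- [E]
  m4 ⊆ -0100 [E]
  m8 ⊆ 01000 [E]
  m18 ⊆ -001-,1-010
  m19 ⊆ -001- [E]
  m25 ⊆ 11001 [E]
  m26 ⊆ 1-010,11-10
  m30 ⊆ -1110,11-10
E = {-001-, -0100, 01000, 11001}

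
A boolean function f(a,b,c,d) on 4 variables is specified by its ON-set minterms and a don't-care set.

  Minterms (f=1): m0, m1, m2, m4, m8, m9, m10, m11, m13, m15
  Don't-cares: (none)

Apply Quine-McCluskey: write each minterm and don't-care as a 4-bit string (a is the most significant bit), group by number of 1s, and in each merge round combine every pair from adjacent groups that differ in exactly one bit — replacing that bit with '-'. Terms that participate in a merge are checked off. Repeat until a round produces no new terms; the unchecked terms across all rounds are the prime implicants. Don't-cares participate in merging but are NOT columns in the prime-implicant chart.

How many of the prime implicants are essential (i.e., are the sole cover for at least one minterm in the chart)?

size-2^0 implicants → 0000(✓)  0001(✓)  0010(✓)  0100(✓)  1000(✓)  1001(✓)  1010(✓)  1011(✓)  1101(✓)  1111(✓)
size-2^1 implicants → -000(✓)  -001(✓)  -010(✓)  0-00  00-0(✓)  000-(✓)  1-01(✓)  1-11(✓)  10-0(✓)  10-1(✓)  100-(✓)  101-(✓)  11-1(✓)
size-2^2 implicants → -0-0  -00-  1--1  10--
Unchecked terms (primes): -0-0, -00-, 0-00, 1--1, 10--
Minterm coverage:
  m0 ⊆ -0-0,-00-,0-00
  m1 ⊆ -00- [E]
  m2 ⊆ -0-0 [E]
  m4 ⊆ 0-00 [E]
  m8 ⊆ -0-0,-00-,10--
  m9 ⊆ -00-,1--1,10--
  m10 ⊆ -0-0,10--
  m11 ⊆ 1--1,10--
  m13 ⊆ 1--1 [E]
  m15 ⊆ 1--1 [E]
E = {-0-0, -00-, 0-00, 1--1}

4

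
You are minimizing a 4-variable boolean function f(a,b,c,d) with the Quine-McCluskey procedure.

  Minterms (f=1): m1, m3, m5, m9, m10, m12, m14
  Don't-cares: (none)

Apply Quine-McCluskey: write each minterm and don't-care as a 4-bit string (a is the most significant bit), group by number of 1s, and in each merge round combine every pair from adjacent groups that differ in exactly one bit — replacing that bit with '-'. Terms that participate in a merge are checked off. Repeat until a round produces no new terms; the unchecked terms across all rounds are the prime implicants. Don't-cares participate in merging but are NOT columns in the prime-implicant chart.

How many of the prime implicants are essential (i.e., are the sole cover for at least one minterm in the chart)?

5

[col 0] 0001*, 0011*, 0101*, 1001*, 1010*, 1100*, 1110*
[col 1] -001, 0-01, 00-1, 1-10, 11-0
Prime implicants: -001, 0-01, 00-1, 1-10, 11-0
PI chart (minterm → PIs covering it):
  1 | -001,0-01,00-1
  3 | 00-1  (sole → essential)
  5 | 0-01  (sole → essential)
  9 | -001  (sole → essential)
  10 | 1-10  (sole → essential)
  12 | 11-0  (sole → essential)
  14 | 1-10,11-0
Essential prime implicants: -001, 0-01, 00-1, 1-10, 11-0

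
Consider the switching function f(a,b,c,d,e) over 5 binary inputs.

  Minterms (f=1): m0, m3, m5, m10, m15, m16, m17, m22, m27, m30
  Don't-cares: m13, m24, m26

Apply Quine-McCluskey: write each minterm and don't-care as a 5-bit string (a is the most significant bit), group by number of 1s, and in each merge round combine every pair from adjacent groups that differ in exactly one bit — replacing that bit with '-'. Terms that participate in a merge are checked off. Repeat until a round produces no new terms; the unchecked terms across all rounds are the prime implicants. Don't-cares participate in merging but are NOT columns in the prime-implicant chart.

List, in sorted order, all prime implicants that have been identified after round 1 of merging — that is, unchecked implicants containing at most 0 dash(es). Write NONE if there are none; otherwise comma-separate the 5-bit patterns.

size-2^0 implicants → 00000(✓)  00011  00101(✓)  01010(✓)  01101(✓)  01111(✓)  10000(✓)  10001(✓)  10110(✓)  11000(✓)  11010(✓)  11011(✓)  11110(✓)
size-2^1 implicants → -0000  -1010  0-101  011-1  1-000  1-110  1000-  11-10  110-0  1101-
Unchecked terms (primes): -0000, -1010, 0-101, 00011, 011-1, 1-000, 1-110, 1000-, 11-10, 110-0, 1101-

00011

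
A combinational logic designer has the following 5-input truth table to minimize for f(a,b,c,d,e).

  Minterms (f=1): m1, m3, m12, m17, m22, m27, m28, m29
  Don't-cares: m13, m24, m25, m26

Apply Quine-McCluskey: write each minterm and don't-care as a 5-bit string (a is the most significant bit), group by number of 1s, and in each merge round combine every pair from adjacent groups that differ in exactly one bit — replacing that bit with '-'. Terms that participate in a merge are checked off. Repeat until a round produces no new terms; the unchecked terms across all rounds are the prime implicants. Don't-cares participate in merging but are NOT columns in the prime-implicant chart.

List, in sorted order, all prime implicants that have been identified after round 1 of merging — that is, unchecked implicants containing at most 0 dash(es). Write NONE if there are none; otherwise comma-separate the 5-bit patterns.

10110

[col 0] 00001*, 00011*, 01100*, 01101*, 10001*, 10110, 11000*, 11001*, 11010*, 11011*, 11100*, 11101*
[col 1] -0001, -1100*, -1101*, 000-1, 0110-*, 1-001, 11-00*, 11-01*, 110-0*, 110-1*, 1100-*, 1101-*, 1110-*
[col 2] -110-, 11-0-, 110--
Prime implicants: -0001, -110-, 000-1, 1-001, 10110, 11-0-, 110--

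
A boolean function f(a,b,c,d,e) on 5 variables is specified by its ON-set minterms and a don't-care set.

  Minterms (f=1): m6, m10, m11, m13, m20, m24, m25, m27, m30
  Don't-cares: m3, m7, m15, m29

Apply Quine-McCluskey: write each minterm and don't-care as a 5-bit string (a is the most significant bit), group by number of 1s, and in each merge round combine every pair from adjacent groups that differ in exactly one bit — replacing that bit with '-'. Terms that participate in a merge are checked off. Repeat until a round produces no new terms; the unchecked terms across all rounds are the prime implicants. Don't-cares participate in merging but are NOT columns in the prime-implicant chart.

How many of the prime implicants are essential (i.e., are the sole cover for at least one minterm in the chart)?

size-2^0 implicants → 00011(✓)  00110(✓)  00111(✓)  01010(✓)  01011(✓)  01101(✓)  01111(✓)  10100  11000(✓)  11001(✓)  11011(✓)  11101(✓)  11110
size-2^1 implicants → -1011  -1101  0-011(✓)  0-111(✓)  00-11(✓)  0011-  01-11(✓)  0101-  011-1  11-01  110-1  1100-
size-2^2 implicants → 0--11
Unchecked terms (primes): -1011, -1101, 0--11, 0011-, 0101-, 011-1, 10100, 11-01, 110-1, 1100-, 11110
Minterm coverage:
  m6 ⊆ 0011- [E]
  m10 ⊆ 0101- [E]
  m11 ⊆ -1011,0--11,0101-
  m13 ⊆ -1101,011-1
  m20 ⊆ 10100 [E]
  m24 ⊆ 1100- [E]
  m25 ⊆ 11-01,110-1,1100-
  m27 ⊆ -1011,110-1
  m30 ⊆ 11110 [E]
E = {0011-, 0101-, 10100, 1100-, 11110}

5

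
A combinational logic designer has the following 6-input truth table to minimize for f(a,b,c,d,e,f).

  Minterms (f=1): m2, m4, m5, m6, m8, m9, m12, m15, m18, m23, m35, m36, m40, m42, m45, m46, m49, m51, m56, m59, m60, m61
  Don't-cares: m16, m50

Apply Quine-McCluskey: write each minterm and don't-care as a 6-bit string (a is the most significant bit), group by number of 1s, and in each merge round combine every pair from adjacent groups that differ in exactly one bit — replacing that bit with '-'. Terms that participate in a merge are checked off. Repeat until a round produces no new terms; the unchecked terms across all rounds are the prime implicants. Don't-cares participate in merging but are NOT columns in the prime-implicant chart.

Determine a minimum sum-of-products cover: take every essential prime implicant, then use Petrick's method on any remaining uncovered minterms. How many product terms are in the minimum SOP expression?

15

[col 0] 000010*, 000100*, 000101*, 000110*, 001000*, 001001*, 001100*, 001111, 010000*, 010010*, 010111, 100011*, 100100*, 101000*, 101010*, 101101*, 101110*, 110001*, 110010*, 110011*, 111000*, 111011*, 111100*, 111101*
[col 1] -00100, -01000, -10010, 0-0010, 00-100, 000-10, 0001-0, 00010-, 001-00, 00100-, 0100-0, 1-0011, 1-1000, 1-1101, 101-10, 1010-0, 11-011, 1100-1, 11001-, 111-00, 11110-
Prime implicants: -00100, -01000, -10010, 0-0010, 00-100, 000-10, 0001-0, 00010-, 001-00, 00100-, 001111, 0100-0, 010111, 1-0011, 1-1000, 1-1101, 101-10, 1010-0, 11-011, 1100-1, 11001-, 111-00, 11110-
PI chart (minterm → PIs covering it):
  2 | 0-0010,000-10
  4 | -00100,00-100,0001-0,00010-
  5 | 00010-  (sole → essential)
  6 | 000-10,0001-0
  8 | -01000,001-00,00100-
  9 | 00100-  (sole → essential)
  12 | 00-100,001-00
  15 | 001111  (sole → essential)
  18 | -10010,0-0010,0100-0
  23 | 010111  (sole → essential)
  35 | 1-0011  (sole → essential)
  36 | -00100  (sole → essential)
  40 | -01000,1-1000,1010-0
  42 | 101-10,1010-0
  45 | 1-1101  (sole → essential)
  46 | 101-10  (sole → essential)
  49 | 1100-1  (sole → essential)
  51 | 1-0011,11-011,1100-1,11001-
  56 | 1-1000,111-00
  59 | 11-011  (sole → essential)
  60 | 111-00,11110-
  61 | 1-1101,11110-
Essential prime implicants: -00100, 00010-, 00100-, 001111, 010111, 1-0011, 1-1101, 101-10, 11-011, 1100-1
Petrick residual → -01000, -10010, 00-100, 000-10, 111-00
Minimum SOP uses 15 PIs: b'c'de'f' + b'cd'e'f' + bc'd'ef' + a'b'de'f' + a'b'c'ef' + a'b'c'de' + a'b'cd'e' + a'b'cdef + a'bc'def + ac'd'ef + acde'f + ab'cef' + abd'ef + abc'd'f + abce'f'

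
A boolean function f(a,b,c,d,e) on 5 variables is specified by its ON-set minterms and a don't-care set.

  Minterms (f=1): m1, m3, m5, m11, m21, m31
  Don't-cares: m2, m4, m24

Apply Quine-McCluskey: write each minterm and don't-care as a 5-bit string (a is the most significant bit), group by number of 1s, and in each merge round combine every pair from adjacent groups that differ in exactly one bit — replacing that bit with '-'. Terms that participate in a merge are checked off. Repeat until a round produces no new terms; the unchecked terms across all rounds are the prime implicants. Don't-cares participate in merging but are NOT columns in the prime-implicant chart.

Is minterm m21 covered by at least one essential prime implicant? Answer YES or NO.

Round 0: 00001✓ 00010✓ 00011✓ 00100✓ 00101✓ 01011✓ 10101✓ 11000 11111
Round 1: -0101 0-011 00-01 000-1 0001- 0010-
PIs = {-0101, 0-011, 00-01, 000-1, 0001-, 0010-, 11000, 11111}
Coverage chart:
  m1: 00-01,000-1
  m3: 0-011,000-1,0001-
  m5: -0101,00-01,0010-
  m11: 0-011 ←essential
  m21: -0101 ←essential
  m31: 11111 ←essential
Essential: -0101, 0-011, 11111

YES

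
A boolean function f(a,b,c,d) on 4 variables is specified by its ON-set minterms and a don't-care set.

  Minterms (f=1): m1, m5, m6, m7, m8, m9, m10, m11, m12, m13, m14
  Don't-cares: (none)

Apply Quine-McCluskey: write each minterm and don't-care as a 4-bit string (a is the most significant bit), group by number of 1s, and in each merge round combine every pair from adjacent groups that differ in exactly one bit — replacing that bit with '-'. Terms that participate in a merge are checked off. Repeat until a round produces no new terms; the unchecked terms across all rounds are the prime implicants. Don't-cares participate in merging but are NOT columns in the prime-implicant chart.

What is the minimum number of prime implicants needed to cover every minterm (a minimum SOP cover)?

4

size-2^0 implicants → 0001(✓)  0101(✓)  0110(✓)  0111(✓)  1000(✓)  1001(✓)  1010(✓)  1011(✓)  1100(✓)  1101(✓)  1110(✓)
size-2^1 implicants → -001(✓)  -101(✓)  -110  0-01(✓)  01-1  011-  1-00(✓)  1-01(✓)  1-10(✓)  10-0(✓)  10-1(✓)  100-(✓)  101-(✓)  11-0(✓)  110-(✓)
size-2^2 implicants → --01  1--0  1-0-  10--
Unchecked terms (primes): --01, -110, 01-1, 011-, 1--0, 1-0-, 10--
Minterm coverage:
  m1 ⊆ --01 [E]
  m5 ⊆ --01,01-1
  m6 ⊆ -110,011-
  m7 ⊆ 01-1,011-
  m8 ⊆ 1--0,1-0-,10--
  m9 ⊆ --01,1-0-,10--
  m10 ⊆ 1--0,10--
  m11 ⊆ 10-- [E]
  m12 ⊆ 1--0,1-0-
  m13 ⊆ --01,1-0-
  m14 ⊆ -110,1--0
E = {--01, 10--}
Petrick residual → 011-, 1--0
Cover = c'd + a'bc + ad' + ab'  |cover|=4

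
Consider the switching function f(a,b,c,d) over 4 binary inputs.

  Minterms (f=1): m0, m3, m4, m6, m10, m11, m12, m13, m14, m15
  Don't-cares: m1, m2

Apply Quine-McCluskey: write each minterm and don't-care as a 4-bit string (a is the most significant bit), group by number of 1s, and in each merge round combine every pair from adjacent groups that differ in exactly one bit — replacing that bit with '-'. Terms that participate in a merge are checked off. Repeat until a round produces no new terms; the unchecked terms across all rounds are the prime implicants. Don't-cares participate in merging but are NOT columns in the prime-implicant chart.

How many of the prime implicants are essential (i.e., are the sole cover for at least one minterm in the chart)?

[col 0] 0000*, 0001*, 0010*, 0011*, 0100*, 0110*, 1010*, 1011*, 1100*, 1101*, 1110*, 1111*
[col 1] -010*, -011*, -100*, -110*, 0-00*, 0-10*, 00-0*, 00-1*, 000-*, 001-*, 01-0*, 1-10*, 1-11*, 101-*, 11-0*, 11-1*, 110-*, 111-*
[col 2] --10, -01-, -1-0, 0--0, 00--, 1-1-, 11--
Prime implicants: --10, -01-, -1-0, 0--0, 00--, 1-1-, 11--
PI chart (minterm → PIs covering it):
  0 | 0--0,00--
  3 | -01-,00--
  4 | -1-0,0--0
  6 | --10,-1-0,0--0
  10 | --10,-01-,1-1-
  11 | -01-,1-1-
  12 | -1-0,11--
  13 | 11--  (sole → essential)
  14 | --10,-1-0,1-1-,11--
  15 | 1-1-,11--
Essential prime implicants: 11--

1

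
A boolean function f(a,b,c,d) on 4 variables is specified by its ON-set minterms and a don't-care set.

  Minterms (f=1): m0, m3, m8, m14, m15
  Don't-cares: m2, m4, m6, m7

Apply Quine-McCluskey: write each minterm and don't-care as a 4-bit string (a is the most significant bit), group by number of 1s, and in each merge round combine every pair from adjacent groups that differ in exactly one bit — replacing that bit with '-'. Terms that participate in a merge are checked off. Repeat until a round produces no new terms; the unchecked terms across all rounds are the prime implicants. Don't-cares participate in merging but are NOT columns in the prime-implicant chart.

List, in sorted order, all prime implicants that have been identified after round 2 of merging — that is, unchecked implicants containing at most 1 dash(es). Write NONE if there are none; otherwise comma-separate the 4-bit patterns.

-000

[col 0] 0000*, 0010*, 0011*, 0100*, 0110*, 0111*, 1000*, 1110*, 1111*
[col 1] -000, -110*, -111*, 0-00*, 0-10*, 0-11*, 00-0*, 001-*, 01-0*, 011-*, 111-*
[col 2] -11-, 0--0, 0-1-
Prime implicants: -000, -11-, 0--0, 0-1-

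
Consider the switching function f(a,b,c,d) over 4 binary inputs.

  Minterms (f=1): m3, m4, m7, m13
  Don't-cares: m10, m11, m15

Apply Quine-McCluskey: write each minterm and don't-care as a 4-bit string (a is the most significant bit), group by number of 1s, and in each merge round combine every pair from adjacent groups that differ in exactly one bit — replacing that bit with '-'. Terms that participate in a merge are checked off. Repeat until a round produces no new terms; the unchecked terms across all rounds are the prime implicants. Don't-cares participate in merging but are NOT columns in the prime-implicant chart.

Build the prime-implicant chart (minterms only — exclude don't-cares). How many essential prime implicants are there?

size-2^0 implicants → 0011(✓)  0100  0111(✓)  1010(✓)  1011(✓)  1101(✓)  1111(✓)
size-2^1 implicants → -011(✓)  -111(✓)  0-11(✓)  1-11(✓)  101-  11-1
size-2^2 implicants → --11
Unchecked terms (primes): --11, 0100, 101-, 11-1
Minterm coverage:
  m3 ⊆ --11 [E]
  m4 ⊆ 0100 [E]
  m7 ⊆ --11 [E]
  m13 ⊆ 11-1 [E]
E = {--11, 0100, 11-1}

3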